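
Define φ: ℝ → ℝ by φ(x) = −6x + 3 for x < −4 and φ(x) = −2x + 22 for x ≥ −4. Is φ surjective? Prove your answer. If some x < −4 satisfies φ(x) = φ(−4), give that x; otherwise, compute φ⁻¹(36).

Both pieces are strictly decreasing (slopes −6 and −2), so each is injective on its own interval.
The left piece maps (−∞, −4) onto (27, ∞); the right piece maps [−4, ∞) onto (−∞, 30].
The union (27, ∞) ∪ (−∞, 30] covers ℝ, so φ is surjective.
For the follow-up: the images overlap, so an x < −4 with φ(x) = φ(−4) exists. φ(−4) = 30; solving −6x + 3 = 30 for x < −4 gives x = (30 − 3)/(−6) = −9/2.

-9/2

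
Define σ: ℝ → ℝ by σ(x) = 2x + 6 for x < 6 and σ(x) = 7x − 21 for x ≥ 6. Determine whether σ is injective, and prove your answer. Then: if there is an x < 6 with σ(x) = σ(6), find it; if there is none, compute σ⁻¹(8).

1

Both pieces are strictly increasing (slopes 2 and 7), so each is injective on its own interval.
The left piece maps (−∞, 6) onto (−∞, 18); the right piece maps [6, ∞) onto [21, ∞).
These images are disjoint, so no value is attained by both pieces. Therefore σ is injective.
Because the two images are disjoint, no x < 6 has σ(x) = σ(6), so we compute σ⁻¹(8): 8 lies in (−∞, 18), so solve 2x + 6 = 8: x = (8 − 6)/2 = 1.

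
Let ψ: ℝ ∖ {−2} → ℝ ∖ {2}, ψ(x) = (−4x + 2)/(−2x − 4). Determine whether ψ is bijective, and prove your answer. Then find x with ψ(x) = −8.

-3/2

Suppose ψ(x_1) = ψ(x_2). Cross-multiplying: (−4x_1 + 2)(−2x_2 − 4) = (−4x_2 + 2)(−2x_1 − 4).
Expanding both sides and cancelling the symmetric terms leaves 20·(x_1 − x_2) = 0. Since 20 ≠ 0, x_1 = x_2. So ψ is injective.
For any y ≠ 2, solving y(−2x − 4) = −4x + 2 for x gives a well-defined x ≠ −2. So ψ is surjective.
So ψ is bijective.
Solving ψ(x) = −8: cross-multiplying gives −4x + 2 = −8(−2x − 4), which rearranges to −20x = 30, so x = −3/2.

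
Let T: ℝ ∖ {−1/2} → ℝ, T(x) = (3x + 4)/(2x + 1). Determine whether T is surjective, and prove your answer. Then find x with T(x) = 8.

If T(x) = 3/2, cross-multiplying gives 2(3x + 4) = 3(2x + 1), which simplifies to 8 = 3 — false.  So 3/2 has no preimage and T is not surjective.
Solving T(x) = 8: cross-multiplying gives 3x + 4 = 8(2x + 1), which rearranges to −13x = 4, so x = −4/13.

-4/13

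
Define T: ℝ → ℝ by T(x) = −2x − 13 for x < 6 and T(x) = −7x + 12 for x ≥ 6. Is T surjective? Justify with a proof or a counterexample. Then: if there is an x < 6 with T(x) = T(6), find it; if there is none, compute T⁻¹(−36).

Both pieces are strictly decreasing (slopes −2 and −7), so each is injective on its own interval.
The left piece maps (−∞, 6) onto (−25, ∞); the right piece maps [6, ∞) onto (−∞, −30].
The union (−25, ∞) ∪ (−∞, −30] omits the interval between −25 and −30; in particular −25 has no preimage. So T is not surjective.
Because the two images are disjoint, no x < 6 has T(x) = T(6), so we compute T⁻¹(−36): −36 lies in (−∞, −30], so solve −7x + 12 = −36: x = (−36 − 12)/(−7) = 48/7.

48/7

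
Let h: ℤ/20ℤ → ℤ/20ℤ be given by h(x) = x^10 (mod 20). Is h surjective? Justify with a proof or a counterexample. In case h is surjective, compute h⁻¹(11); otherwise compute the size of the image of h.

h(4): Repeated squaring mod 20: 4^1 ≡ 4, 4^2 ≡ 4² = 16, 4^4 ≡ 16² = 256 ≡ 16, 4^8 ≡ 16² = 256 ≡ 16. Since 10 = 8 + 2, 4^10 ≡ 16·16: 16·16 = 256 ≡ 16. So 4^10 ≡ 16 (mod 20).
h(6): Repeated squaring mod 20: 6^1 ≡ 6, 6^2 ≡ 6² = 36 ≡ 16, 6^4 ≡ 16² = 256 ≡ 16, 6^8 ≡ 16² = 256 ≡ 16. Since 10 = 8 + 2, 6^10 ≡ 16·16: 16·16 = 256 ≡ 16. So 6^10 ≡ 16 (mod 20).
So h(4) = h(6) = 16 while 4 ≠ 6, thus h is not injective.
A non-injective map from the 20-element set ℤ/20ℤ to itself takes at most 19 distinct values, so it cannot be surjective. Therefore h is not surjective.
Since h is not surjective, we determine |image(h)|. Computing x^10 mod 20 for each x (by repeated squaring, reducing mod 20 at every step), the values h(0), h(1), …, h(19) are: 0, 1, 4, 9, 16, 5, 16, 9, 4, 1, 0, 1, 4, 9, 16, 5, 16, 9, 4, 1.
The distinct values are {0, 1, 4, 5, 9, 16}; there are 6 of them.

6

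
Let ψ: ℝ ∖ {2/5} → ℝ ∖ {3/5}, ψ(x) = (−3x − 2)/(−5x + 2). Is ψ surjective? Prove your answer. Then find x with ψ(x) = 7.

For any y ≠ 3/5, solving y(−5x + 2) = −3x − 2 for x gives a well-defined x ≠ 2/5. So ψ is surjective.
Solving ψ(x) = 7: cross-multiplying gives −3x − 2 = 7(−5x + 2), which rearranges to 32x = 16, so x = 1/2.

1/2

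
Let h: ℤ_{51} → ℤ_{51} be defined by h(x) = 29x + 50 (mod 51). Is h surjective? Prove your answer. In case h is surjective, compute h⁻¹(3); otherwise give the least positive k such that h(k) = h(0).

By definition, h is surjective if every y in the codomain equals h(x) for some x in the domain.
Since gcd(29, 51) = 1, 29 is invertible modulo 51. Euclid's algorithm: 51 = 1·29 + 22, 29 = 1·22 + 7, 22 = 3·7 + 1; back-substituting gives 1 = 44·29 − 25·51, so 29⁻¹ ≡ 44 (mod 51).
For any y ∈ ℤ_{51}, x = 44(y − 50) mod 51 satisfies h(x) = 29·44(y − 50) + 50 ≡ y (since 29·44 ≡ 1 mod 51). So every y has a preimage.
Hence h is surjective.
Since h is surjective, we compute h⁻¹(3): solve 29x + 50 ≡ 3 (mod 51), i.e. 29x ≡ 4 (mod 51).
Multiplying by 29⁻¹ = 44 gives x ≡ 44·4 = 176 = 3·51 + 23 ≡ 23 (mod 51).
Check: h(23) = 29·23 + 50 = 717 = 14·51 + 3 ≡ 3 (mod 51).

23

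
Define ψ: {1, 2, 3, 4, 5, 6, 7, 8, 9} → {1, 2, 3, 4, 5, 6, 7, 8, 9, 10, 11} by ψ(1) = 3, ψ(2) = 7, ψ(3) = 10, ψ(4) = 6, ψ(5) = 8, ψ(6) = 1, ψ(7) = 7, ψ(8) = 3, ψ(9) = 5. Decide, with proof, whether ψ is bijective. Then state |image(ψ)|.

ψ(2) = 7 = ψ(7) with 2 ≠ 7, so ψ is not injective, hence not bijective.
The image of ψ is {1, 3, 5, 6, 7, 8, 10}, which has 7 elements.

7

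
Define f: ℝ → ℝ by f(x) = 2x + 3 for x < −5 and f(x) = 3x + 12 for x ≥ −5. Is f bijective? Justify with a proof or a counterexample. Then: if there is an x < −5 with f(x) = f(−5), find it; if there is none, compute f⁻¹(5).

-7/3

Both pieces are strictly increasing (slopes 2 and 3), so each is injective on its own interval.
The left piece maps (−∞, −5) onto (−∞, −7); the right piece maps [−5, ∞) onto [−3, ∞).
The images leave a gap (−7 has no preimage), so f is not surjective, hence not bijective.
Because the two images are disjoint, no x < −5 has f(x) = f(−5), so we compute f⁻¹(5): 5 lies in [−3, ∞), so solve 3x + 12 = 5: x = (5 − 12)/3 = −7/3.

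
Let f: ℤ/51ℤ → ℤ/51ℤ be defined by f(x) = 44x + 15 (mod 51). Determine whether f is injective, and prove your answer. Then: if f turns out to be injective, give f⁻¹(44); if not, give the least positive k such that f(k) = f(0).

If f(x_1) = f(x_2), then 44x_1 ≡ 44x_2 (mod 51). Because gcd(44, 51) = 1, we may cancel 44 to get x_1 ≡ x_2 (mod 51).
So f is injective.
We now compute 44⁻¹ mod 51 explicitly. Euclid's algorithm: 51 = 1·44 + 7, 44 = 6·7 + 2, 7 = 3·2 + 1; back-substituting gives 1 = 29·44 − 25·51, so 44⁻¹ ≡ 29 (mod 51).
Since f is injective, we find f⁻¹(44): we need 44x ≡ 44 − 15 ≡ 29 (mod 51). Using 44⁻¹ = 29: x ≡ 29·29 = 841 = 16·51 + 25, so x = 25.
Check: f(25) = 44·25 + 15 = 1115 = 21·51 + 44 ≡ 44 (mod 51).

25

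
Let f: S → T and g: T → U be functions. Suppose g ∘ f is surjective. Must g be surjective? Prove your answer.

surjective

Let c ∈ U. Since g ∘ f is surjective, some a ∈ S has g(f(a)) = c. Then b = f(a) ∈ T satisfies g(b) = c. So g is surjective.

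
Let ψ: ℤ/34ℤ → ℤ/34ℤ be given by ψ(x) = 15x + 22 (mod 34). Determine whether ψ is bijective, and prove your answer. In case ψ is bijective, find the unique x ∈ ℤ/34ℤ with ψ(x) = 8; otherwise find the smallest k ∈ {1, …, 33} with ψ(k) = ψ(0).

Suppose ψ(a) = ψ(b) in ℤ/34ℤ. Then 15a + 22 ≡ 15b + 22 (mod 34), therefore 15(a − b) ≡ 0 (mod 34).
Since gcd(15, 34) = 1, 15 is invertible modulo 34, hence a − b ≡ 0 (mod 34), i.e. a = b.
We now compute 15⁻¹ mod 34 explicitly. Euclid's algorithm: 34 = 2·15 + 4, 15 = 3·4 + 3, 4 = 1·3 + 1; back-substituting gives 1 = 25·15 − 11·34, so 15⁻¹ ≡ 25 (mod 34).
Then y ↦ 25(y − 22) is a two-sided inverse to ψ, so every y ∈ ℤ/34ℤ has a preimage.
Thus ψ is bijective.
Since ψ is bijective, we compute ψ⁻¹(8): solve 15x + 22 ≡ 8 (mod 34), i.e. 15x ≡ 20 (mod 34).
Multiplying by 15⁻¹ = 25 gives x ≡ 25·20 = 500 = 14·34 + 24 ≡ 24 (mod 34).
Check: ψ(24) = 15·24 + 22 = 382 = 11·34 + 8 ≡ 8 (mod 34).

24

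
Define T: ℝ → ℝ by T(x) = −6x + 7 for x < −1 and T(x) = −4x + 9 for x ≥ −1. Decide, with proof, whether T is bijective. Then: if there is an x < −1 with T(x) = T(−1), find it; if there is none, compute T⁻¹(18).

Both pieces are strictly decreasing (slopes −6 and −4), so each is injective on its own interval.
The left piece maps (−∞, −1) onto (13, ∞); the right piece maps [−1, ∞) onto (−∞, 13].
Since 13 = 13, the images partition ℝ: T is injective and surjective, hence bijective.
Because the two images are disjoint, no x < −1 has T(x) = T(−1), so we compute T⁻¹(18): 18 lies in (13, ∞), so solve −6x + 7 = 18: x = (18 − 7)/(−6) = −11/6.

-11/6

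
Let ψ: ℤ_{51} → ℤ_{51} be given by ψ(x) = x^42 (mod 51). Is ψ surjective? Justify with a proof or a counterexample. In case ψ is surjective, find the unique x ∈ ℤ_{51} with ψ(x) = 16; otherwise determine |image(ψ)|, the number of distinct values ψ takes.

ψ(7): Repeated squaring mod 51: 7^1 ≡ 7, 7^2 ≡ 7² = 49, 7^4 ≡ 49² = 2401 ≡ 4, 7^8 ≡ 4² = 16, 7^16 ≡ 16² = 256 ≡ 1, 7^32 ≡ 1² = 1. Since 42 = 32 + 8 + 2, 7^42 ≡ 1·16·49: 1·16 = 16, then 16·49 = 784 ≡ 19. So 7^42 ≡ 19 (mod 51).
ψ(10): Repeated squaring mod 51: 10^1 ≡ 10, 10^2 ≡ 10² = 100 ≡ 49, 10^4 ≡ 49² = 2401 ≡ 4, 10^8 ≡ 4² = 16, 10^16 ≡ 16² = 256 ≡ 1, 10^32 ≡ 1² = 1. Since 42 = 32 + 8 + 2, 10^42 ≡ 1·16·49: 1·16 = 16, then 16·49 = 784 ≡ 19. So 10^42 ≡ 19 (mod 51).
So ψ(7) = ψ(10) = 19 while 7 ≠ 10, therefore ψ is not injective.
A non-injective map from the 51-element set ℤ_{51} to itself takes at most 50 distinct values, so it cannot be surjective. Thus ψ is not surjective.
Since ψ is not surjective, we determine |image(ψ)|. Computing x^42 mod 51 for each x (by repeated squaring, reducing mod 51 at every step), the values ψ(0), ψ(1), …, ψ(50) are: 0, 1, 4, 42, 16, 43, 15, 19, 13, 30, 19, 49, 9, 16, 25, 21, 1, 34, 18, 4, 25, 33, 43, 49, 36, 13, 13, 36, 49, 43, 33, 25, 4, 18, 34, 1, 21, 25, 16, 9, 49, 19, 30, 13, 19, 15, 43, 16, 42, 4, 1.
The distinct values are {0, 1, 4, 9, 13, 15, 16, 18, 19, 21, 25, 30, 33, 34, 36, 42, 43, 49}; there are 18 of them.

18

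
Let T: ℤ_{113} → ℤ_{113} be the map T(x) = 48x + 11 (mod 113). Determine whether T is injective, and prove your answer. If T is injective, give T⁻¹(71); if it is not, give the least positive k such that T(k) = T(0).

If T(a) = T(b), then 48a ≡ 48b (mod 113). Because gcd(48, 113) = 1, we may cancel 48 to get a ≡ b (mod 113).
Hence T is injective.
We now compute 48⁻¹ mod 113 explicitly. Euclid's algorithm: 113 = 2·48 + 17, 48 = 2·17 + 14, 17 = 1·14 + 3, 14 = 4·3 + 2, 3 = 1·2 + 1; back-substituting gives 1 = 73·48 − 31·113, so 48⁻¹ ≡ 73 (mod 113).
Since T is injective, we find T⁻¹(71): we need 48x ≡ 71 − 11 ≡ 60 (mod 113). Using 48⁻¹ = 73: x ≡ 73·60 = 4380 = 38·113 + 86, so x = 86.
Check: T(86) = 48·86 + 11 = 4139 = 36·113 + 71 ≡ 71 (mod 113).

86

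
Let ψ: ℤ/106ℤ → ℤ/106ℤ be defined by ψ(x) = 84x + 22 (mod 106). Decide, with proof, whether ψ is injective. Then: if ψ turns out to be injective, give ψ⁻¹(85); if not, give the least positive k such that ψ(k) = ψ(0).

We have gcd(84, 106) = 2 > 1. Taking x_1 = 0 and x_2 = 53: ψ(0) = 22 and ψ(53) = 84·53 + 22 = 4474 ≡ 22 (mod 106).
So ψ(0) = ψ(53) while 0 ≠ 53, so ψ is not injective.
Since ψ is not injective, we find the least positive k with ψ(k) = ψ(0): this means 84k ≡ 0 (mod 106), i.e. 106 ∣ 84k. Since gcd(84, 106) = 2, dividing through by 2 this holds exactly when 53 ∣ 42k, and as gcd(42, 53) = 1, exactly when 53 ∣ k.
The smallest positive such k is 53.

53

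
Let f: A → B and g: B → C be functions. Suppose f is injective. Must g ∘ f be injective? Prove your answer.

No. Take A = B = C = {1, 2, 3}, f = identity (injective), and g(x) = 1 for every x.
Then (g ∘ f)(1) = 1 = (g ∘ f)(3) with 1 ≠ 3, so g ∘ f is not injective.

not injective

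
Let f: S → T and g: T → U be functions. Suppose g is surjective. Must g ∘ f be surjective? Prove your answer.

not surjective

No. Take S = {0}, T = U = {0, 1, 2, 3, 4, 5}, f(0) = 0, and g = identity (surjective).
Then (g ∘ f)(0) = 0, and 5 ∈ U has no preimage under g ∘ f, so g ∘ f is not surjective.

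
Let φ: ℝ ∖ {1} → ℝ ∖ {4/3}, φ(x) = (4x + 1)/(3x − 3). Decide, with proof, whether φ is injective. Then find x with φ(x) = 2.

Suppose φ(x_1) = φ(x_2). Cross-multiplying: (4x_1 + 1)(3x_2 − 3) = (4x_2 + 1)(3x_1 − 3).
Expanding both sides and cancelling the symmetric terms leaves −15·(x_1 − x_2) = 0. Since −15 ≠ 0, x_1 = x_2. Therefore φ is injective.
Solving φ(x) = 2: cross-multiplying gives 4x + 1 = 2(3x − 3), which rearranges to −2x = −7, so x = 7/2.

7/2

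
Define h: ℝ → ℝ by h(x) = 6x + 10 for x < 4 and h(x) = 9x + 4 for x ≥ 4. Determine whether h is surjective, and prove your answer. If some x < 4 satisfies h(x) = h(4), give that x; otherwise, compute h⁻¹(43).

13/3

Both pieces are strictly increasing (slopes 6 and 9), so each is injective on its own interval.
The left piece maps (−∞, 4) onto (−∞, 34); the right piece maps [4, ∞) onto [40, ∞).
The union (−∞, 34) ∪ [40, ∞) omits the interval between 34 and 40; in particular 34 has no preimage. So h is not surjective.
Because the two images are disjoint, no x < 4 has h(x) = h(4), so we compute h⁻¹(43): 43 lies in [40, ∞), so solve 9x + 4 = 43: x = (43 − 4)/9 = 13/3.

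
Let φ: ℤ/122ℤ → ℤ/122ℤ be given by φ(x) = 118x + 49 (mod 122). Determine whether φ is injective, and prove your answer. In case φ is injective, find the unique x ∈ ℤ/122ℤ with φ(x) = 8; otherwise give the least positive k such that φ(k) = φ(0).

By definition, φ is injective if φ(s) = φ(t) implies s = t.
We have gcd(118, 122) = 2 > 1. Taking s = 0 and t = 61: φ(0) = 49 and φ(61) = 118·61 + 49 = 7247 ≡ 49 (mod 122).
So φ(0) = φ(61) while 0 ≠ 61, so φ is not injective.
Since φ is not injective, we find the least positive k with φ(k) = φ(0): this means 118k ≡ 0 (mod 122), i.e. 122 ∣ 118k. Since gcd(118, 122) = 2, dividing through by 2 this holds exactly when 61 ∣ 59k, and as gcd(59, 61) = 1, exactly when 61 ∣ k.
The smallest positive such k is 61.

61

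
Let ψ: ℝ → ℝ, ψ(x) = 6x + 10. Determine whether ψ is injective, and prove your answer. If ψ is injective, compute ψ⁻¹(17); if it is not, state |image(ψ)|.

Suppose ψ(a) = ψ(b). Then 6a + 10 = 6b + 10, so 6a = 6b, so a = b.
Therefore ψ is injective.
Since ψ is injective, we compute ψ⁻¹(17) = (17 − 10)/6 = 7/6.

7/6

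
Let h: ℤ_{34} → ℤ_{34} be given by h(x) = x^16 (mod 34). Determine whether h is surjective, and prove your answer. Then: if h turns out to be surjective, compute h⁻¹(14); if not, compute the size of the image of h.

h(1) = 1^16 = 1.
h(3): Repeated squaring mod 34: 3^1 ≡ 3, 3^2 ≡ 3² = 9, 3^4 ≡ 9² = 81 ≡ 13, 3^8 ≡ 13² = 169 ≡ 33, 3^16 ≡ 33² = 1089 ≡ 1. So 3^16 ≡ 1 (mod 34).
So h(1) = h(3) = 1 while 1 ≠ 3, hence h is not injective.
A non-injective map from the 34-element set ℤ_{34} to itself takes at most 33 distinct values, so it cannot be surjective. Hence h is not surjective.
Since h is not surjective, we determine |image(h)|. Computing x^16 mod 34 for each x (by repeated squaring, reducing mod 34 at every step), the values h(0), h(1), …, h(33) are: 0, 1, 18, 1, 18, 1, 18, 1, 18, 1, 18, 1, 18, 1, 18, 1, 18, 17, 18, 1, 18, 1, 18, 1, 18, 1, 18, 1, 18, 1, 18, 1, 18, 1.
The distinct values are {0, 1, 17, 18}; there are 4 of them.

4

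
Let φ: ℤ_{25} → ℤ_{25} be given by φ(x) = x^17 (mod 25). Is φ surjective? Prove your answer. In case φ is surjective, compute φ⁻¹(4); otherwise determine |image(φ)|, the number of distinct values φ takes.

φ(0) = 0^17 = 0.
φ(5): Repeated squaring mod 25: 5^1 ≡ 5, 5^2 ≡ 5² = 25 ≡ 0, 5^4 ≡ 0² = 0, 5^8 ≡ 0² = 0, 5^16 ≡ 0² = 0. Since 17 = 16 + 1, 5^17 ≡ 0·5: 0·5 = 0. So 5^17 ≡ 0 (mod 25).
So φ(0) = φ(5) = 0 while 0 ≠ 5, so φ is not injective.
A non-injective map from the 25-element set ℤ_{25} to itself takes at most 24 distinct values, so it cannot be surjective. Hence φ is not surjective.
Since φ is not surjective, we determine |image(φ)|. Computing x^17 mod 25 for each x (by repeated squaring, reducing mod 25 at every step), the values φ(0), φ(1), …, φ(24) are: 0, 1, 22, 13, 9, 0, 11, 7, 23, 19, 0, 21, 17, 8, 4, 0, 6, 2, 18, 14, 0, 16, 12, 3, 24.
The distinct values are {0, 1, 2, 3, 4, 6, 7, 8, 9, 11, 12, 13, 14, 16, 17, 18, 19, 21, 22, 23, 24}; there are 21 of them.

21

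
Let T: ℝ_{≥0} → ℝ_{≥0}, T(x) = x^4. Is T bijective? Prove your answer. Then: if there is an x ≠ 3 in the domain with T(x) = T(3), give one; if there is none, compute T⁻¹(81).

On ℝ_{≥0}, x ↦ x^4 is strictly increasing (injective) and for any y ∈ ℝ_{≥0} the 4th root y^{1/4} lies in ℝ_{≥0} (surjective). So T is bijective.
Since x ↦ x^4 is strictly increasing on ℝ_{≥0}, it is injective there, so no x ≠ 3 in the domain has T(x) = T(3). We therefore compute T⁻¹(81) = 81^{1/4} = 3 (indeed 3^4 = 81).

3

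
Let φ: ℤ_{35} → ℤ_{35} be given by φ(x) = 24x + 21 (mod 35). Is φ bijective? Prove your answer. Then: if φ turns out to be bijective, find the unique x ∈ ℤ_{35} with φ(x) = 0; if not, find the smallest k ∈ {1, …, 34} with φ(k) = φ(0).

If φ(a) = φ(b), then 24a ≡ 24b (mod 35). Because gcd(24, 35) = 1, we may cancel 24 to get a ≡ b (mod 35).
We now compute 24⁻¹ mod 35 explicitly. Euclid's algorithm: 35 = 1·24 + 11, 24 = 2·11 + 2, 11 = 5·2 + 1; back-substituting gives 1 = 19·24 − 13·35, so 24⁻¹ ≡ 19 (mod 35).
For any y ∈ ℤ_{35}, x = 19(y − 21) mod 35 satisfies φ(x) = 24·19(y − 21) + 21 ≡ y (since 24·19 ≡ 1 mod 35). So every y has a preimage.
So φ is bijective.
Since φ is bijective, we compute φ⁻¹(0): solve 24x + 21 ≡ 0 (mod 35), i.e. 24x ≡ 14 (mod 35).
Multiplying by 24⁻¹ = 19 gives x ≡ 19·14 = 266 = 7·35 + 21 ≡ 21 (mod 35).
Check: φ(21) = 24·21 + 21 = 525 = 15·35 + 0 ≡ 0 (mod 35).

21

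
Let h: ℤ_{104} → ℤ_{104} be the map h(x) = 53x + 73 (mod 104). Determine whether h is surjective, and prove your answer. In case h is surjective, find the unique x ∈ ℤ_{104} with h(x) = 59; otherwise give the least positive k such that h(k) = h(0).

90

By definition, h is surjective if every y in the codomain equals h(x) for some x in the domain.
Since gcd(53, 104) = 1, 53 is invertible modulo 104. Euclid's algorithm: 104 = 1·53 + 51, 53 = 1·51 + 2, 51 = 25·2 + 1; back-substituting gives 1 = 53·53 − 27·104, so 53⁻¹ ≡ 53 (mod 104).
Then y ↦ 53(y − 73) is a two-sided inverse to h, so every y ∈ ℤ_{104} has a preimage.
Thus h is surjective.
Since h is surjective, we compute h⁻¹(59): solve 53x + 73 ≡ 59 (mod 104), i.e. 53x ≡ 90 (mod 104).
Multiplying by 53⁻¹ = 53 gives x ≡ 53·90 = 4770 = 45·104 + 90 ≡ 90 (mod 104).
Check: h(90) = 53·90 + 73 = 4843 = 46·104 + 59 ≡ 59 (mod 104).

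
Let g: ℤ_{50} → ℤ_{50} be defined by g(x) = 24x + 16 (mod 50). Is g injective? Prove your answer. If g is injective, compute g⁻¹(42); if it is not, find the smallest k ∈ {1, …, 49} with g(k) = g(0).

Recall that g is injective when g(s) = g(t) forces s = t.
We have gcd(24, 50) = 2 > 1. Taking s = 0 and t = 25: g(0) = 16 and g(25) = 24·25 + 16 = 616 ≡ 16 (mod 50).
So g(0) = g(25) while 0 ≠ 25, therefore g is not injective.
Since g is not injective, we find the least positive k with g(k) = g(0): this means 24k ≡ 0 (mod 50), i.e. 50 ∣ 24k. Since gcd(24, 50) = 2, dividing through by 2 this holds exactly when 25 ∣ 12k, and as gcd(12, 25) = 1, exactly when 25 ∣ k.
The smallest positive such k is 25.

25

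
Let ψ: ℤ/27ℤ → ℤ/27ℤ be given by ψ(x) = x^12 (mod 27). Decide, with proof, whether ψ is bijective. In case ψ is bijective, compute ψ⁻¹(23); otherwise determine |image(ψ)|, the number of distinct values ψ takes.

ψ(0) = 0^12 = 0.
ψ(3): Repeated squaring mod 27: 3^1 ≡ 3, 3^2 ≡ 3² = 9, 3^4 ≡ 9² = 81 ≡ 0, 3^8 ≡ 0² = 0. Since 12 = 8 + 4, 3^12 ≡ 0·0: 0·0 = 0. So 3^12 ≡ 0 (mod 27).
So ψ(0) = ψ(3) = 0 while 0 ≠ 3, therefore ψ is not injective, hence not bijective.
Since ψ is not bijective, we determine |image(ψ)|. Computing x^12 mod 27 for each x (by repeated squaring, reducing mod 27 at every step), the values ψ(0), ψ(1), …, ψ(26) are: 0, 1, 19, 0, 10, 10, 0, 19, 1, 0, 1, 19, 0, 10, 10, 0, 19, 1, 0, 1, 19, 0, 10, 10, 0, 19, 1.
The distinct values are {0, 1, 10, 19}; there are 4 of them.

4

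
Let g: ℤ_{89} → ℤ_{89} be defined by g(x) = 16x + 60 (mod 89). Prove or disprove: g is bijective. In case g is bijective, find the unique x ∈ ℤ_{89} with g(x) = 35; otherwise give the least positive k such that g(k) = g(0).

If g(s) = g(t), then 16s ≡ 16t (mod 89). Because gcd(16, 89) = 1, we may cancel 16 to get s ≡ t (mod 89).
We now compute 16⁻¹ mod 89 explicitly. Euclid's algorithm: 89 = 5·16 + 9, 16 = 1·9 + 7, 9 = 1·7 + 2, 7 = 3·2 + 1; back-substituting gives 1 = 39·16 − 7·89, so 16⁻¹ ≡ 39 (mod 89).
Then y ↦ 39(y − 60) is a two-sided inverse to g, so every y ∈ ℤ_{89} has a preimage.
Therefore g is bijective.
Since g is bijective, we find g⁻¹(35): we need 16x ≡ 35 − 60 ≡ 64 (mod 89). Using 16⁻¹ = 39: x ≡ 39·64 = 2496 = 28·89 + 4, so x = 4.
Check: g(4) = 16·4 + 60 = 124 = 1·89 + 35 ≡ 35 (mod 89).

4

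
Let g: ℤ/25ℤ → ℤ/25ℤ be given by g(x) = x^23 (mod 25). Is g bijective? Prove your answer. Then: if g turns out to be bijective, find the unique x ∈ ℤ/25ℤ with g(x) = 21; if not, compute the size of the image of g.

21

g(0) = 0^23 = 0.
g(5): Repeated squaring mod 25: 5^1 ≡ 5, 5^2 ≡ 5² = 25 ≡ 0, 5^4 ≡ 0² = 0, 5^8 ≡ 0² = 0, 5^16 ≡ 0² = 0. Since 23 = 16 + 4 + 2 + 1, 5^23 ≡ 0·0·0·5: 0·0 = 0, then 0·0 = 0, then 0·5 = 0. So 5^23 ≡ 0 (mod 25).
So g(0) = g(5) = 0 while 0 ≠ 5, therefore g is not injective, hence not bijective.
Since g is not bijective, we determine |image(g)|. Computing x^23 mod 25 for each x (by repeated squaring, reducing mod 25 at every step), the values g(0), g(1), …, g(24) are: 0, 1, 8, 2, 14, 0, 16, 18, 12, 4, 0, 6, 3, 22, 19, 0, 21, 13, 7, 9, 0, 11, 23, 17, 24.
The distinct values are {0, 1, 2, 3, 4, 6, 7, 8, 9, 11, 12, 13, 14, 16, 17, 18, 19, 21, 22, 23, 24}; there are 21 of them.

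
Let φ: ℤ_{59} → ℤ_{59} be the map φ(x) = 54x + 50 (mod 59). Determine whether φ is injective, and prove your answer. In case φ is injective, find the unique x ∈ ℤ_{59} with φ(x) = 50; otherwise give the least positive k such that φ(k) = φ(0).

0

If φ(x_1) = φ(x_2), then 54x_1 ≡ 54x_2 (mod 59). Because gcd(54, 59) = 1, we may cancel 54 to get x_1 ≡ x_2 (mod 59).
Hence φ is injective.
We now compute 54⁻¹ mod 59 explicitly. Euclid's algorithm: 59 = 1·54 + 5, 54 = 10·5 + 4, 5 = 1·4 + 1; back-substituting gives 1 = 47·54 − 43·59, so 54⁻¹ ≡ 47 (mod 59).
Since φ is injective, we compute φ⁻¹(50): solve 54x + 50 ≡ 50 (mod 59), i.e. 54x ≡ 0 (mod 59).
Multiplying by 54⁻¹ = 47 gives x ≡ 47·0 = 0 ≡ 0 (mod 59).
Check: φ(0) = 54·0 + 50 = 50 ≡ 50 (mod 59).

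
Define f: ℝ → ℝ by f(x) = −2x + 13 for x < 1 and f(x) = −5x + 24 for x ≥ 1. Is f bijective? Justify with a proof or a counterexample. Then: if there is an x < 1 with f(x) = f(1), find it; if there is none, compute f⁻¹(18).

-3

Both pieces are strictly decreasing (slopes −2 and −5), so each is injective on its own interval.
The left piece maps (−∞, 1) onto (11, ∞); the right piece maps [1, ∞) onto (−∞, 19].
These images overlap. In particular f(1) = 19 (right piece), and solving −2x + 13 = 19 on the left piece gives x = −3 < 1.
So f(−3) = f(1) with −3 ≠ 1, and f is not injective, hence not bijective. This x = −3 is the requested value below 1.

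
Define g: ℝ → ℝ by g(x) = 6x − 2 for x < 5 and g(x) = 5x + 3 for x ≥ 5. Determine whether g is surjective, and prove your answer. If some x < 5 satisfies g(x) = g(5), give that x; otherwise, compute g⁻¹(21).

23/6

Both pieces are strictly increasing (slopes 6 and 5), so each is injective on its own interval.
The left piece maps (−∞, 5) onto (−∞, 28); the right piece maps [5, ∞) onto [28, ∞).
These images together cover ℝ, so g is surjective.
Because the two images are disjoint, no x < 5 has g(x) = g(5), so we compute g⁻¹(21): 21 lies in (−∞, 28), so solve 6x − 2 = 21: x = (21 + 2)/6 = 23/6.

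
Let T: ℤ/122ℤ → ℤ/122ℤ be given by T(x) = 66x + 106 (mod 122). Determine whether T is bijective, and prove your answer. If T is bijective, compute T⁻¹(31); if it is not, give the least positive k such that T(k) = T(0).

We have gcd(66, 122) = 2 > 1. Taking u = 0 and v = 61: T(0) = 106 and T(61) = 66·61 + 106 = 4132 ≡ 106 (mod 122).
So T(0) = T(61) while 0 ≠ 61, thus T is not injective, hence not bijective.
Since T is not bijective, we find the least positive k with T(k) = T(0): this means 66k ≡ 0 (mod 122), i.e. 122 ∣ 66k. Since gcd(66, 122) = 2, dividing through by 2 this holds exactly when 61 ∣ 33k, and as gcd(33, 61) = 1, exactly when 61 ∣ k.
The smallest positive such k is 61.

61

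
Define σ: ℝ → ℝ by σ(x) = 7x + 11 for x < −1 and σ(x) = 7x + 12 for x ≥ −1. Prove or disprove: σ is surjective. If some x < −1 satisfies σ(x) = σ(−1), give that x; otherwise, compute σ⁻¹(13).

1/7

Both pieces are strictly increasing (slopes 7 and 7), so each is injective on its own interval.
The left piece maps (−∞, −1) onto (−∞, 4); the right piece maps [−1, ∞) onto [5, ∞).
The union (−∞, 4) ∪ [5, ∞) omits the interval between 4 and 5; in particular 4 has no preimage. So σ is not surjective.
Because the two images are disjoint, no x < −1 has σ(x) = σ(−1), so we compute σ⁻¹(13): 13 lies in [5, ∞), so solve 7x + 12 = 13: x = (13 − 12)/7 = 1/7.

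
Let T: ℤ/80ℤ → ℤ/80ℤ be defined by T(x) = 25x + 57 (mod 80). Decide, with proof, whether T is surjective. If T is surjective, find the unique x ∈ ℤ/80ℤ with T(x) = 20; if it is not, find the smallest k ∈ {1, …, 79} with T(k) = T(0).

Since gcd(25, 80) = 5, we have 25x ≡ 0 (mod 5) for all x, so T(x) ≡ 2 (mod 5).
But 0 ≢ 2 (mod 5), so 0 ∈ ℤ/80ℤ has no preimage. So T is not surjective.
Since T is not surjective, we find the least positive k with T(k) = T(0): this means 25k ≡ 0 (mod 80), i.e. 80 ∣ 25k. Since gcd(25, 80) = 5, dividing through by 5 this holds exactly when 16 ∣ 5k, and as gcd(5, 16) = 1, exactly when 16 ∣ k.
The smallest positive such k is 16.

16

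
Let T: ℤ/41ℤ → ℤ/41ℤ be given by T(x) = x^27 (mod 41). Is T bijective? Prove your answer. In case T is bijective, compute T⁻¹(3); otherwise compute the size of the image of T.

27

Since 41 is prime, the nonzero elements of ℤ/41ℤ form a cyclic group of order 40.
As gcd(27, 40) = 1, raising to the 27th power is a bijection on this group: if a^27 ≡ b^27 then (ab^{−1})^27 = 1, and the only element of order dividing gcd(27, 40) = 1 is 1, so a = b.
With T(0) = 0 this makes T injective on all of ℤ/41ℤ, hence bijective (finite equal-size domain and codomain). In particular T is bijective.
Since T is bijective, we find the preimage of 3. The inverse of x ↦ x^27 on (ℤ/41ℤ)^× is x ↦ x^3, because 27·3 = 81 = 2·40 + 1 ≡ 1 (mod 40) and x^{40} = 1 for x ≠ 0 (Fermat). So T⁻¹(3) = 3^3 mod 41.
Repeated squaring mod 41: 3^1 ≡ 3, 3^2 ≡ 3² = 9. Since 3 = 2 + 1, 3^3 ≡ 9·3: 9·3 = 27. So 3^3 ≡ 27 (mod 41).
Hence T⁻¹(3) = 27.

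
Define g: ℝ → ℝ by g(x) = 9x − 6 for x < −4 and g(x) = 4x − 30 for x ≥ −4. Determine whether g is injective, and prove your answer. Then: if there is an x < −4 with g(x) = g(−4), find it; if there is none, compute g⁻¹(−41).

-40/9

Both pieces are strictly increasing (slopes 9 and 4), so each is injective on its own interval.
The left piece maps (−∞, −4) onto (−∞, −42); the right piece maps [−4, ∞) onto [−46, ∞).
These images overlap. In particular g(−4) = −46 (right piece), and solving 9x − 6 = −46 on the left piece gives x = −40/9 < −4.
So g(−40/9) = g(−4) with −40/9 ≠ −4, and g is not injective. This x = −40/9 is the requested value below −4.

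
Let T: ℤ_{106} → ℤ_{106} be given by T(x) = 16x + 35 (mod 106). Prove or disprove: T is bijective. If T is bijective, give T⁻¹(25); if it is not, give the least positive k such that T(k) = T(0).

53

Recall: T is injective if T(s) = T(t) implies s = t.
We have gcd(16, 106) = 2 > 1. Taking s = 0 and t = 53: T(0) = 35 and T(53) = 16·53 + 35 = 883 ≡ 35 (mod 106).
So T(0) = T(53) while 0 ≠ 53, so T is not injective, hence not bijective.
Since T is not bijective, we find the least positive k with T(k) = T(0): this means 16k ≡ 0 (mod 106), i.e. 106 ∣ 16k. Since gcd(16, 106) = 2, dividing through by 2 this holds exactly when 53 ∣ 8k, and as gcd(8, 53) = 1, exactly when 53 ∣ k.
The smallest positive such k is 53.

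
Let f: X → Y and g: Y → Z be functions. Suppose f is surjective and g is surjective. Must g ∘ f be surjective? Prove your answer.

Let c ∈ Z. Since g is surjective, there is b ∈ Y with g(b) = c. Since f is surjective, there is a ∈ X with f(a) = b.
Then (g ∘ f)(a) = g(b) = c. Therefore g ∘ f is surjective.

surjective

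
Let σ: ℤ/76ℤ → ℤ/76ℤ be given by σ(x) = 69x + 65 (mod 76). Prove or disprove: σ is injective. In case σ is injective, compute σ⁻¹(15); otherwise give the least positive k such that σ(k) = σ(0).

18

Suppose σ(s) = σ(t) in ℤ/76ℤ. Then 69s + 65 ≡ 69t + 65 (mod 76), so 69(s − t) ≡ 0 (mod 76).
Since gcd(69, 76) = 1, 69 is invertible modulo 76, therefore s − t ≡ 0 (mod 76), i.e. s = t.
Thus σ is injective.
We now compute 69⁻¹ mod 76 explicitly. Euclid's algorithm: 76 = 1·69 + 7, 69 = 9·7 + 6, 7 = 1·6 + 1; back-substituting gives 1 = 65·69 − 59·76, so 69⁻¹ ≡ 65 (mod 76).
Since σ is injective, we find σ⁻¹(15): we need 69x ≡ 15 − 65 ≡ 26 (mod 76). Using 69⁻¹ = 65: x ≡ 65·26 = 1690 = 22·76 + 18, so x = 18.
Check: σ(18) = 69·18 + 65 = 1307 = 17·76 + 15 ≡ 15 (mod 76).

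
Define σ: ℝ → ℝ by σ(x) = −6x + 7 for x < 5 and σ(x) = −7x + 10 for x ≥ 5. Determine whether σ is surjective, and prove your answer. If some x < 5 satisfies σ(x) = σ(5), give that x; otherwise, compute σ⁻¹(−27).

Both pieces are strictly decreasing (slopes −6 and −7), so each is injective on its own interval.
The left piece maps (−∞, 5) onto (−23, ∞); the right piece maps [5, ∞) onto (−∞, −25].
The union (−23, ∞) ∪ (−∞, −25] omits the interval between −23 and −25; in particular −23 has no preimage. So σ is not surjective.
Because the two images are disjoint, no x < 5 has σ(x) = σ(5), so we compute σ⁻¹(−27): −27 lies in (−∞, −25], so solve −7x + 10 = −27: x = (−27 − 10)/(−7) = 37/7.

37/7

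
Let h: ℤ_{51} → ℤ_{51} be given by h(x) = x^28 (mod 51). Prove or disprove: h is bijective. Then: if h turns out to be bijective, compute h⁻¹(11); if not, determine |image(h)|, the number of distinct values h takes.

10

h(1) = 1^28 = 1.
h(4): Repeated squaring mod 51: 4^1 ≡ 4, 4^2 ≡ 4² = 16, 4^4 ≡ 16² = 256 ≡ 1, 4^8 ≡ 1² = 1, 4^16 ≡ 1² = 1. Since 28 = 16 + 8 + 4, 4^28 ≡ 1·1·1: 1·1 = 1, then 1·1 = 1. So 4^28 ≡ 1 (mod 51).
So h(1) = h(4) = 1 while 1 ≠ 4, thus h is not injective, hence not bijective.
Since h is not bijective, we determine |image(h)|. Computing x^28 mod 51 for each x (by repeated squaring, reducing mod 51 at every step), the values h(0), h(1), …, h(50) are: 0, 1, 16, 21, 1, 4, 30, 13, 16, 33, 13, 13, 21, 1, 4, 33, 1, 34, 18, 16, 4, 18, 4, 13, 30, 16, 16, 30, 13, 4, 18, 4, 16, 18, 34, 1, 33, 4, 1, 21, 13, 13, 33, 16, 13, 30, 4, 1, 21, 16, 1.
The distinct values are {0, 1, 4, 13, 16, 18, 21, 30, 33, 34}; there are 10 of them.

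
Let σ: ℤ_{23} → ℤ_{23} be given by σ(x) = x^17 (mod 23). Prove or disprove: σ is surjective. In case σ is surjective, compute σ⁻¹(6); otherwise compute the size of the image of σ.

Since 23 is prime, the nonzero elements of ℤ_{23} form a cyclic group of order 22.
As gcd(17, 22) = 1, raising to the 17th power is a bijection on this group: if a^17 ≡ b^17 then (ab^{−1})^17 = 1, and the only element of order dividing gcd(17, 22) = 1 is 1, so a = b.
With σ(0) = 0 this makes σ injective on all of ℤ_{23}, hence bijective (finite equal-size domain and codomain). In particular σ is surjective.
Since σ is surjective, we find the preimage of 6. The inverse of x ↦ x^17 on (ℤ_{23})^× is x ↦ x^13, because 17·13 = 221 = 10·22 + 1 ≡ 1 (mod 22) and x^{22} = 1 for x ≠ 0 (Fermat). So σ⁻¹(6) = 6^13 mod 23.
Repeated squaring mod 23: 6^1 ≡ 6, 6^2 ≡ 6² = 36 ≡ 13, 6^4 ≡ 13² = 169 ≡ 8, 6^8 ≡ 8² = 64 ≡ 18. Since 13 = 8 + 4 + 1, 6^13 ≡ 18·8·6: 18·8 = 144 ≡ 6, then 6·6 = 36 ≡ 13. So 6^13 ≡ 13 (mod 23).
Hence σ⁻¹(6) = 13.

13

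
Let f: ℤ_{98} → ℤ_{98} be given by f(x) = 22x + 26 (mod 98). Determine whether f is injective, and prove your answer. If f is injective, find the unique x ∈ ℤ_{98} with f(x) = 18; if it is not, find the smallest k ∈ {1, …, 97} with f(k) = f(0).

We have gcd(22, 98) = 2 > 1. Taking u = 0 and v = 49: f(0) = 26 and f(49) = 22·49 + 26 = 1104 ≡ 26 (mod 98).
So f(0) = f(49) while 0 ≠ 49, thus f is not injective.
Since f is not injective, we find the least positive k with f(k) = f(0): this means 22k ≡ 0 (mod 98), i.e. 98 ∣ 22k. Since gcd(22, 98) = 2, dividing through by 2 this holds exactly when 49 ∣ 11k, and as gcd(11, 49) = 1, exactly when 49 ∣ k.
The smallest positive such k is 49.

49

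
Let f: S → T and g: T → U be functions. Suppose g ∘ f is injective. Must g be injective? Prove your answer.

No. Take S = {0, 1}, T = {0, 1, 2, 3}, U = {0, 1, 2, 3}, f(a) = a for each a ∈ S, and g(b) = 2 if b ∈ {2, 3} else g(b) = b.
Then g ∘ f = f is injective (S ⊂ T and f is the inclusion), but g(2) = g(3) = 2 with 2 ≠ 3, so g is not injective.

not injective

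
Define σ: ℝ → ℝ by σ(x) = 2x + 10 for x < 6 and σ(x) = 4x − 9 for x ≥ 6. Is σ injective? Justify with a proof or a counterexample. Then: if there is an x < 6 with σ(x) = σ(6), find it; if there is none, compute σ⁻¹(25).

5/2

Both pieces are strictly increasing (slopes 2 and 4), so each is injective on its own interval.
The left piece maps (−∞, 6) onto (−∞, 22); the right piece maps [6, ∞) onto [15, ∞).
These images overlap. In particular σ(6) = 15 (right piece), and solving 2x + 10 = 15 on the left piece gives x = 5/2 < 6.
So σ(5/2) = σ(6) with 5/2 ≠ 6, and σ is not injective. This x = 5/2 is the requested value below 6.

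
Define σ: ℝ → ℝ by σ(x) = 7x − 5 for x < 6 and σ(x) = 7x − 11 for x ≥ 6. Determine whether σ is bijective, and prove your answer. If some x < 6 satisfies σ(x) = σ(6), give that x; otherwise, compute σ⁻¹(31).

Both pieces are strictly increasing (slopes 7 and 7), so each is injective on its own interval.
The left piece maps (−∞, 6) onto (−∞, 37); the right piece maps [6, ∞) onto [31, ∞).
These images overlap. In particular σ(6) = 31 (right piece), and solving 7x − 5 = 31 on the left piece gives x = 36/7 < 6.
So σ(36/7) = σ(6) with 36/7 ≠ 6, and σ is not injective, hence not bijective. This x = 36/7 is the requested value below 6.

36/7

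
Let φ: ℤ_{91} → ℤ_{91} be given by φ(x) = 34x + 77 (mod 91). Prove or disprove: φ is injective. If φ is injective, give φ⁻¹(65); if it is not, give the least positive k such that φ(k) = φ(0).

5

By definition, φ is injective when φ(u) = φ(v) forces u = v.
Suppose φ(u) = φ(v) in ℤ_{91}. Then 34u + 77 ≡ 34v + 77 (mod 91), thus 34(u − v) ≡ 0 (mod 91).
Since gcd(34, 91) = 1, 34 is invertible modulo 91, thus u − v ≡ 0 (mod 91), i.e. u = v.
Hence φ is injective.
We now compute 34⁻¹ mod 91 explicitly. Euclid's algorithm: 91 = 2·34 + 23, 34 = 1·23 + 11, 23 = 2·11 + 1; back-substituting gives 1 = 83·34 − 31·91, so 34⁻¹ ≡ 83 (mod 91).
Since φ is injective, we compute φ⁻¹(65): solve 34x + 77 ≡ 65 (mod 91), i.e. 34x ≡ 79 (mod 91).
Multiplying by 34⁻¹ = 83 gives x ≡ 83·79 = 6557 = 72·91 + 5 ≡ 5 (mod 91).
Check: φ(5) = 34·5 + 77 = 247 = 2·91 + 65 ≡ 65 (mod 91).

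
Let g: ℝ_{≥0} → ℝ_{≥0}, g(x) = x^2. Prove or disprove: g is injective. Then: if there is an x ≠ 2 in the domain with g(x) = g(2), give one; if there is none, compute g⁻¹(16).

4

On ℝ_{≥0}, x ↦ x^2 is strictly increasing, so g(s) = g(t) forces s = t. So g is injective.
Since x ↦ x^2 is strictly increasing on ℝ_{≥0}, it is injective there, so no x ≠ 2 in the domain has g(x) = g(2). We therefore compute g⁻¹(16) = 16^{1/2} = 4 (indeed 4^2 = 16).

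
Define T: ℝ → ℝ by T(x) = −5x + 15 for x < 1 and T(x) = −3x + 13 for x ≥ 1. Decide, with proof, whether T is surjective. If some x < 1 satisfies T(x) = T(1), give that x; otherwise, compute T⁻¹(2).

11/3

Both pieces are strictly decreasing (slopes −5 and −3), so each is injective on its own interval.
The left piece maps (−∞, 1) onto (10, ∞); the right piece maps [1, ∞) onto (−∞, 10].
These images together cover ℝ, so T is surjective.
Because the two images are disjoint, no x < 1 has T(x) = T(1), so we compute T⁻¹(2): 2 lies in (−∞, 10], so solve −3x + 13 = 2: x = (2 − 13)/(−3) = 11/3.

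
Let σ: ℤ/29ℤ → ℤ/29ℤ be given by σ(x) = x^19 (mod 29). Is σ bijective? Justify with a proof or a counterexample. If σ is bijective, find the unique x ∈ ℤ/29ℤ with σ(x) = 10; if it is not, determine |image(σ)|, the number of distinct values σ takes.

14

Since 29 is prime, the nonzero elements of ℤ/29ℤ form a cyclic group of order 28.
As gcd(19, 28) = 1, raising to the 19th power is a bijection on this group: if a^19 ≡ b^19 then (ab^{−1})^19 = 1, and the only element of order dividing gcd(19, 28) = 1 is 1, so a = b.
With σ(0) = 0 this makes σ injective on all of ℤ/29ℤ, hence bijective (finite equal-size domain and codomain). In particular σ is bijective.
Since σ is bijective, we find the preimage of 10. The inverse of x ↦ x^19 on (ℤ/29ℤ)^× is x ↦ x^3, because 19·3 = 57 = 2·28 + 1 ≡ 1 (mod 28) and x^{28} = 1 for x ≠ 0 (Fermat). So σ⁻¹(10) = 10^3 mod 29.
Repeated squaring mod 29: 10^1 ≡ 10, 10^2 ≡ 10² = 100 ≡ 13. Since 3 = 2 + 1, 10^3 ≡ 13·10: 13·10 = 130 ≡ 14. So 10^3 ≡ 14 (mod 29).
Hence σ⁻¹(10) = 14.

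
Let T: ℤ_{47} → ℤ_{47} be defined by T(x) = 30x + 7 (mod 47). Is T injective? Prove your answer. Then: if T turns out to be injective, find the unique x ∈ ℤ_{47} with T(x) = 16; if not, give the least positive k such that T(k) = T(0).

5

By definition, T is injective if T(u) = T(v) implies u = v.
If T(u) = T(v), then 30u ≡ 30v (mod 47). Because gcd(30, 47) = 1, we may cancel 30 to get u ≡ v (mod 47).
So T is injective.
We now compute 30⁻¹ mod 47 explicitly. Euclid's algorithm: 47 = 1·30 + 17, 30 = 1·17 + 13, 17 = 1·13 + 4, 13 = 3·4 + 1; back-substituting gives 1 = 11·30 − 7·47, so 30⁻¹ ≡ 11 (mod 47).
Since T is injective, we find T⁻¹(16): we need 30x ≡ 16 − 7 ≡ 9 (mod 47). Using 30⁻¹ = 11: x ≡ 11·9 = 99 = 2·47 + 5, so x = 5.
Check: T(5) = 30·5 + 7 = 157 = 3·47 + 16 ≡ 16 (mod 47).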